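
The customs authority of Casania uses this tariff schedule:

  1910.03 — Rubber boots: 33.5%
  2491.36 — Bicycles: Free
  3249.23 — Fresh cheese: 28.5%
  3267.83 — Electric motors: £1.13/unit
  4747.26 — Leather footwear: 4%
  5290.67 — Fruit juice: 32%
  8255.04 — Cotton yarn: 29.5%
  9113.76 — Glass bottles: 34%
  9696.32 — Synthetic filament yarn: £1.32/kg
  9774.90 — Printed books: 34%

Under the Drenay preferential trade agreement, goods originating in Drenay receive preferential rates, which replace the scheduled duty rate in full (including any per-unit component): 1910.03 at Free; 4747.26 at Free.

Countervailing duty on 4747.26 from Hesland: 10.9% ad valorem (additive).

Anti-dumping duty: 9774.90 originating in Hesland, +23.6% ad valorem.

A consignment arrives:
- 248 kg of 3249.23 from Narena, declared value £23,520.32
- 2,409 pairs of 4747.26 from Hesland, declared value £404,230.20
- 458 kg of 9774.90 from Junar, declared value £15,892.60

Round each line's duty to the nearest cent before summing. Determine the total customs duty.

£72,337.07

Line 1 (3249.23, Narena, 248 kg, £23,520.32):
Base rate for 3249.23 is 28.5%.
Duty = £23,520.32 × 28.5% = £6,703.29.
Line 2 (4747.26, Hesland, 2,409 pairs, £404,230.20):
Base rate for 4747.26 is 4%.
4747.26 has an FTA preferential rate, but origin Hesland is not Drenay; base rate stands.
Additional duty on 4747.26 from Hesland: +10.9%. Applied ad valorem rate: 4% + 10.9% = 14.9%.
Duty = £404,230.20 × 14.9% = £60,230.30.
Line 3 (9774.90, Junar, 458 kg, £15,892.60):
Base rate for 9774.90 is 34%.
The additional-duty order on 9774.90 targets Hesland, not Junar; it does not apply.
Duty = £15,892.60 × 34% = £5,403.48.
Total = £6,703.29 + £60,230.30 + £5,403.48 = £72,337.07.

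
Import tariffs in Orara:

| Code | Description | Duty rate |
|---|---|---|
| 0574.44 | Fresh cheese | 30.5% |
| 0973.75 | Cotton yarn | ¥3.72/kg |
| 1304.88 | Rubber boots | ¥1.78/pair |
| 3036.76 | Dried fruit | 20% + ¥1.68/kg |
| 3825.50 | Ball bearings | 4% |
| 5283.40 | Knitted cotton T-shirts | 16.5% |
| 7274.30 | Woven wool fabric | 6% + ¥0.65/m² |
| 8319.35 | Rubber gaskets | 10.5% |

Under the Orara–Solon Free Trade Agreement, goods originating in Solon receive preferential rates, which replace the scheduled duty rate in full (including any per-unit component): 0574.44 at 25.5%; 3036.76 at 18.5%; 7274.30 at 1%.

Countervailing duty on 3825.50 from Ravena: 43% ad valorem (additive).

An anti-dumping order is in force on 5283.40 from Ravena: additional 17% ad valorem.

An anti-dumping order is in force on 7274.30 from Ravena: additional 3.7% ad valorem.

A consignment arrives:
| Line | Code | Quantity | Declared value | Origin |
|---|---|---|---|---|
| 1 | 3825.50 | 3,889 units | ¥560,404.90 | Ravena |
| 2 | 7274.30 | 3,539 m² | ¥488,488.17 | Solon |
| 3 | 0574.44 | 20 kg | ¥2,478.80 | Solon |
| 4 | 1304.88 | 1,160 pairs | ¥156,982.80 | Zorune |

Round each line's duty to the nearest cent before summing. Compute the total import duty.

Line 1 (3825.50, Ravena, 3,889 units, ¥560,404.90):
Base rate for 3825.50 is 4%.
Additional duty on 3825.50 from Ravena: +43%. Applied ad valorem rate: 4% + 43% = 47%.
Duty = ¥560,404.90 × 47% = ¥263,390.30.
Line 2 (7274.30, Solon, 3,539 m², ¥488,488.17):
Base rate for 7274.30 is 6% + ¥0.65/m².
Origin Solon qualifies under the Orara–Solon agreement and 7274.30 is covered: preferential rate 1% applies instead.
The additional-duty order on 7274.30 targets Ravena, not Solon; it does not apply.
Duty = ¥488,488.17 × 1% = ¥4,884.88.
Line 3 (0574.44, Solon, 20 kg, ¥2,478.80):
Base rate for 0574.44 is 30.5%.
Origin Solon qualifies under the Orara–Solon agreement and 0574.44 is covered: preferential rate 25.5% applies instead.
Duty = ¥2,478.80 × 25.5% = ¥632.09.
Line 4 (1304.88, Zorune, 1,160 pairs, ¥156,982.80):
Base rate for 1304.88 is ¥1.78/pair.
Duty = 1,160 × ¥1.78 = ¥2,064.80.
Total = ¥263,390.30 + ¥4,884.88 + ¥632.09 + ¥2,064.80 = ¥270,972.07.

¥270,972.07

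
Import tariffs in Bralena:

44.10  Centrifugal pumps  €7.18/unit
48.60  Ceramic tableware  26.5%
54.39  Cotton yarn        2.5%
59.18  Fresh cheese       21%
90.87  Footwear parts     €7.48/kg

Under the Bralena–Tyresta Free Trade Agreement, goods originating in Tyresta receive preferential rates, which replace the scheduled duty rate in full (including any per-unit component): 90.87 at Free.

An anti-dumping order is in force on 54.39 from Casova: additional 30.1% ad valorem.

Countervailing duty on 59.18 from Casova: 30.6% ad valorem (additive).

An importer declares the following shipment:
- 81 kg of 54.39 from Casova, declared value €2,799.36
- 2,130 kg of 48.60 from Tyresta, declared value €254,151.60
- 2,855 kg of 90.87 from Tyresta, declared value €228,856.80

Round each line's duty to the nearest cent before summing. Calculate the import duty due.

Line 1 (54.39, Casova, 81 kg, €2,799.36):
Base rate for 54.39 is 2.5%.
Additional duty on 54.39 from Casova: +30.1%. Applied ad valorem rate: 2.5% + 30.1% = 32.6%.
Duty = €2,799.36 × 32.6% = €912.59.
Line 2 (48.60, Tyresta, 2,130 kg, €254,151.60):
Base rate for 48.60 is 26.5%.
Origin Tyresta is the FTA partner but 48.60 is not on the preference list; base rate stands.
Duty = €254,151.60 × 26.5% = €67,350.17.
Line 3 (90.87, Tyresta, 2,855 kg, €228,856.80):
Base rate for 90.87 is €7.48/kg.
Origin Tyresta qualifies under the Bralena–Tyresta agreement and 90.87 is covered: preferential rate Free applies instead.
Duty = €228,856.80 × 0% = €0.00.
Total = €912.59 + €67,350.17 + €0.00 = €68,262.76.

€68,262.76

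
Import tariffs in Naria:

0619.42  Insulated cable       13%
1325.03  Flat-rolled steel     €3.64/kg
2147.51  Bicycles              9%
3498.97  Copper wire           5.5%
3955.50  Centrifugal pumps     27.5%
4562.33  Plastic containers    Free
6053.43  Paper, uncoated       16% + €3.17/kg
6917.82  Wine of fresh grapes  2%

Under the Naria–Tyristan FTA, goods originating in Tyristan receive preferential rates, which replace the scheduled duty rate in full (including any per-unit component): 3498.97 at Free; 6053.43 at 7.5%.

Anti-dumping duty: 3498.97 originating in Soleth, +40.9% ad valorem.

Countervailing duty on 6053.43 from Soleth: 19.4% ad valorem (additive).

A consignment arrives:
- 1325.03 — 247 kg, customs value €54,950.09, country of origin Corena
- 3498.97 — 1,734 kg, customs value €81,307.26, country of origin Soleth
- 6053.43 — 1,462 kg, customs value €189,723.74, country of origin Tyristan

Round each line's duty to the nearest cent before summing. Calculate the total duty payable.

€52,854.93

Line 1 (1325.03, Corena, 247 kg, €54,950.09):
Base rate for 1325.03 is €3.64/kg.
Duty = 247 × €3.64 = €899.08.
Line 2 (3498.97, Soleth, 1,734 kg, €81,307.26):
Base rate for 3498.97 is 5.5%.
3498.97 has an FTA preferential rate, but origin Soleth is not Tyristan; base rate stands.
Additional duty on 3498.97 from Soleth: +40.9%. Applied ad valorem rate: 5.5% + 40.9% = 46.4%.
Duty = €81,307.26 × 46.4% = €37,726.57.
Line 3 (6053.43, Tyristan, 1,462 kg, €189,723.74):
Base rate for 6053.43 is 16% + €3.17/kg.
Origin Tyristan qualifies under the Naria–Tyristan agreement and 6053.43 is covered: preferential rate 7.5% applies instead.
The additional-duty order on 6053.43 targets Soleth, not Tyristan; it does not apply.
Duty = €189,723.74 × 7.5% = €14,229.28.
Total = €899.08 + €37,726.57 + €14,229.28 = €52,854.93.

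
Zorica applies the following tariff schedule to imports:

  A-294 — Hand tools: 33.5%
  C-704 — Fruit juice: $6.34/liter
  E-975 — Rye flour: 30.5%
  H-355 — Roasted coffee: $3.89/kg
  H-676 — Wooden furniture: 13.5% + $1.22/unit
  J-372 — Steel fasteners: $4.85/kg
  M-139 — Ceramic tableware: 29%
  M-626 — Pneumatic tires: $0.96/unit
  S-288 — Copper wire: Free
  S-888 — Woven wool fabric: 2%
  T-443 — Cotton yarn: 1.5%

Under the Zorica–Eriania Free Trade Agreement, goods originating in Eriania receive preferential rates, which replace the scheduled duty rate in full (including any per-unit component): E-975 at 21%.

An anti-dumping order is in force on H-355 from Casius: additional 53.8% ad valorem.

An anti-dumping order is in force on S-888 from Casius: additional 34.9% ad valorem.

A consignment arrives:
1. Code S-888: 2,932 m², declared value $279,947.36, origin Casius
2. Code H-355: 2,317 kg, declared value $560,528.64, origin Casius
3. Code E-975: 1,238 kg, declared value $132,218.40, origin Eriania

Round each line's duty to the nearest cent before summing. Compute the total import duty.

Line 1 (S-888, Casius, 2,932 m², $279,947.36):
Base rate for S-888 is 2%.
Additional duty on S-888 from Casius: +34.9%. Applied ad valorem rate: 2% + 34.9% = 36.9%.
Duty = $279,947.36 × 36.9% = $103,300.58.
Line 2 (H-355, Casius, 2,317 kg, $560,528.64):
Base rate for H-355 is $3.89/kg.
Additional duty on H-355 from Casius: +53.8% ad valorem. Applied ad valorem rate = 53.8%.
Duty = $560,528.64 × 53.8% + 2,317 × $3.89 = $310,577.54.
Line 3 (E-975, Eriania, 1,238 kg, $132,218.40):
Base rate for E-975 is 30.5%.
Origin Eriania qualifies under the Zorica–Eriania agreement and E-975 is covered: preferential rate 21% applies instead.
Duty = $132,218.40 × 21% = $27,765.86.
Total = $103,300.58 + $310,577.54 + $27,765.86 = $441,643.98.

$441,643.98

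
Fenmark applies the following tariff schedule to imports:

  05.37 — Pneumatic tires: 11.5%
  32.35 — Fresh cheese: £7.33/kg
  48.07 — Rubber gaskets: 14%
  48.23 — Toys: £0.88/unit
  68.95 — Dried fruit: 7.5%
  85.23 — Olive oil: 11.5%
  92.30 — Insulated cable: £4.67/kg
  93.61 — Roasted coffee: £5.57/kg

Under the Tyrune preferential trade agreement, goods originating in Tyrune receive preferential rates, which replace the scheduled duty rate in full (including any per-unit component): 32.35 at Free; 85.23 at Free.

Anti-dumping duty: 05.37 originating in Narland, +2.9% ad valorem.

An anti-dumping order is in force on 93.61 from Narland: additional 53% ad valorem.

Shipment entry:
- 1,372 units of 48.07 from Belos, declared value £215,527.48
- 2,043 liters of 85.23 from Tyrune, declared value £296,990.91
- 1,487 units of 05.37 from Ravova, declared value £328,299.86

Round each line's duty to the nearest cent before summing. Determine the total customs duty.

Line 1 (48.07, Belos, 1,372 units, £215,527.48):
Base rate for 48.07 is 14%.
Duty = £215,527.48 × 14% = £30,173.85.
Line 2 (85.23, Tyrune, 2,043 liters, £296,990.91):
Base rate for 85.23 is 11.5%.
Origin Tyrune qualifies under the Fenmark–Tyrune agreement and 85.23 is covered: preferential rate Free applies instead.
Duty = £296,990.91 × 0% = £0.00.
Line 3 (05.37, Ravova, 1,487 units, £328,299.86):
Base rate for 05.37 is 11.5%.
The additional-duty order on 05.37 targets Narland, not Ravova; it does not apply.
Duty = £328,299.86 × 11.5% = £37,754.48.
Total = £30,173.85 + £0.00 + £37,754.48 = £67,928.33.

£67,928.33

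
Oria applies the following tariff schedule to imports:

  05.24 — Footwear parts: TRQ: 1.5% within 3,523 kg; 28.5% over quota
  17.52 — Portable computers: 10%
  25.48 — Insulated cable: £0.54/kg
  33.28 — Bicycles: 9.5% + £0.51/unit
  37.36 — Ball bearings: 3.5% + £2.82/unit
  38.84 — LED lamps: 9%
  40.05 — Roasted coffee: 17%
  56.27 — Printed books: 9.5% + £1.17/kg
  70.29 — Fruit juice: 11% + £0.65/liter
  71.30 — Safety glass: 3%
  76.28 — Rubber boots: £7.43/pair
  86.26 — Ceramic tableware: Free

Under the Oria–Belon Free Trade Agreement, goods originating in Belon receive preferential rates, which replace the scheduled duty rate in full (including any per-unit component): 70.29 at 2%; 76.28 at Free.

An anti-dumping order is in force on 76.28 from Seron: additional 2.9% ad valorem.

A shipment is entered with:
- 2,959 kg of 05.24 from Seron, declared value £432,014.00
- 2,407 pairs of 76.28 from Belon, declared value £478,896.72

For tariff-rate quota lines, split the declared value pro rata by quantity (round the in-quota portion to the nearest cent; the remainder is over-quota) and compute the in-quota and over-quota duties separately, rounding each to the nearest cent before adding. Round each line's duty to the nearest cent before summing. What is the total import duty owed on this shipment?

£6,480.21

Line 1 (05.24, Seron, 2,959 kg, £432,014.00):
Code 05.24 is under a tariff-rate quota (threshold 3,523 kg). Quantity 2,959 kg is within the quota, so the in-quota rate 1.5% applies to the full value.
Duty = £432,014.00 × 1.5% = £6,480.21.
Line 2 (76.28, Belon, 2,407 pairs, £478,896.72):
Base rate for 76.28 is £7.43/pair.
Origin Belon qualifies under the Oria–Belon agreement and 76.28 is covered: preferential rate Free applies instead.
The additional-duty order on 76.28 targets Seron, not Belon; it does not apply.
Duty = £478,896.72 × 0% = £0.00.
Total = £6,480.21 + £0.00 = £6,480.21.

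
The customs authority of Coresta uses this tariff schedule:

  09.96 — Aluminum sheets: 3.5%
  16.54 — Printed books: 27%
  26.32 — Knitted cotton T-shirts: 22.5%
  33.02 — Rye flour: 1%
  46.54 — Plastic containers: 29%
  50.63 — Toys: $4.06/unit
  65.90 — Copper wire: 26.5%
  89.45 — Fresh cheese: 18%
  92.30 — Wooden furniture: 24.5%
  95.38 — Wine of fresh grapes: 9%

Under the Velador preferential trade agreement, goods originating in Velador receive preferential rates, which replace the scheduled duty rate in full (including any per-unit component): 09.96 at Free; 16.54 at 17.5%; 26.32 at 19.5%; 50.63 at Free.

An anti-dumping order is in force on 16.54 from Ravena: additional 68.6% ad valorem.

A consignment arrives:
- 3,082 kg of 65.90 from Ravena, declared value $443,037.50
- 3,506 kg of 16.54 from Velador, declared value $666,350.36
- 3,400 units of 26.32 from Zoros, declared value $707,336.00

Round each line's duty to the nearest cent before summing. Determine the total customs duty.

Line 1 (65.90, Ravena, 3,082 kg, $443,037.50):
Base rate for 65.90 is 26.5%.
Duty = $443,037.50 × 26.5% = $117,404.94.
Line 2 (16.54, Velador, 3,506 kg, $666,350.36):
Base rate for 16.54 is 27%.
Origin Velador qualifies under the Coresta–Velador agreement and 16.54 is covered: preferential rate 17.5% applies instead.
The additional-duty order on 16.54 targets Ravena, not Velador; it does not apply.
Duty = $666,350.36 × 17.5% = $116,611.31.
Line 3 (26.32, Zoros, 3,400 units, $707,336.00):
Base rate for 26.32 is 22.5%.
26.32 has an FTA preferential rate, but origin Zoros is not Velador; base rate stands.
Duty = $707,336.00 × 22.5% = $159,150.60.
Total = $117,404.94 + $116,611.31 + $159,150.60 = $393,166.85.

$393,166.85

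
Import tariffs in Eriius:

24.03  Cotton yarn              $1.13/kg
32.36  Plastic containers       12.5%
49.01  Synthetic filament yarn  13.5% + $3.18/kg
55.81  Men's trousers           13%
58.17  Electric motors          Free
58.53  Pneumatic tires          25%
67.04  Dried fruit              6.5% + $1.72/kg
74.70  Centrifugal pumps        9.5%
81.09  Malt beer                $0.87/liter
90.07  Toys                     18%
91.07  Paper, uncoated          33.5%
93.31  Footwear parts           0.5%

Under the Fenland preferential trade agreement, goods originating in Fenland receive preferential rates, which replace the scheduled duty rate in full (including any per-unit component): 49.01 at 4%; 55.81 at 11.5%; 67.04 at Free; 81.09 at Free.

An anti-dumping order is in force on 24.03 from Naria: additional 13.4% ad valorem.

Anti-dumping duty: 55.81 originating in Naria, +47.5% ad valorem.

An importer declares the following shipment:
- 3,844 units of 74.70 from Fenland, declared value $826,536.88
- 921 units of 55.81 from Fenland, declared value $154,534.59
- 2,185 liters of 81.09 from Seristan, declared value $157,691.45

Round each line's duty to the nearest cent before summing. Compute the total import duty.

Line 1 (74.70, Fenland, 3,844 units, $826,536.88):
Base rate for 74.70 is 9.5%.
Origin Fenland is the FTA partner but 74.70 is not on the preference list; base rate stands.
Duty = $826,536.88 × 9.5% = $78,521.00.
Line 2 (55.81, Fenland, 921 units, $154,534.59):
Base rate for 55.81 is 13%.
Origin Fenland qualifies under the Eriius–Fenland agreement and 55.81 is covered: preferential rate 11.5% applies instead.
The additional-duty order on 55.81 targets Naria, not Fenland; it does not apply.
Duty = $154,534.59 × 11.5% = $17,771.48.
Line 3 (81.09, Seristan, 2,185 liters, $157,691.45):
Base rate for 81.09 is $0.87/liter.
81.09 has an FTA preferential rate, but origin Seristan is not Fenland; base rate stands.
Duty = 2,185 × $0.87 = $1,900.95.
Total = $78,521.00 + $17,771.48 + $1,900.95 = $98,193.43.

$98,193.43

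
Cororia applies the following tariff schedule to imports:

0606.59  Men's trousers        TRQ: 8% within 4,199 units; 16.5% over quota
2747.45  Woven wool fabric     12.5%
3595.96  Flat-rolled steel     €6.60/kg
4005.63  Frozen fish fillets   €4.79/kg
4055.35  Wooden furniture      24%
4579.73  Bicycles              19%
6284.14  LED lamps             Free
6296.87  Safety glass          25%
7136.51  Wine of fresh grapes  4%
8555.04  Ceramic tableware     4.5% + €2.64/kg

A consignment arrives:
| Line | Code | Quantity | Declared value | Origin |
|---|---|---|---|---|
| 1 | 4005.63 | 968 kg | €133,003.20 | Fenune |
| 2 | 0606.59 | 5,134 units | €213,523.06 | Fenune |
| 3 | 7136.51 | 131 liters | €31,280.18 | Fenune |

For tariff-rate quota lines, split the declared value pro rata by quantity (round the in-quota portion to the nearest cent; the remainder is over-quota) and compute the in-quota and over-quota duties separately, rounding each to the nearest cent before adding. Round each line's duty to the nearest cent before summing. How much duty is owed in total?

Line 1 (4005.63, Fenune, 968 kg, €133,003.20):
Base rate for 4005.63 is €4.79/kg.
Duty = 968 × €4.79 = €4,636.72.
Line 2 (0606.59, Fenune, 5,134 units, €213,523.06):
Code 0606.59 is under a tariff-rate quota (threshold 4,199 units). In-quota: 4,199 units at 8%; over-quota: 935 units at 16.5%.
Pro-rata value split: in-quota = €213,523.06 × 4,199/5,134 = €174,636.41; over-quota = €213,523.06 − €174,636.41 = €38,886.65.
In-quota duty = €174,636.41 × 8% = €13,970.91. Over-quota duty = €38,886.65 × 16.5% = €6,416.30.
Line duty = €13,970.91 + €6,416.30 = €20,387.21.
Line 3 (7136.51, Fenune, 131 liters, €31,280.18):
Base rate for 7136.51 is 4%.
Duty = €31,280.18 × 4% = €1,251.21.
Total = €4,636.72 + €20,387.21 + €1,251.21 = €26,275.14.

€26,275.14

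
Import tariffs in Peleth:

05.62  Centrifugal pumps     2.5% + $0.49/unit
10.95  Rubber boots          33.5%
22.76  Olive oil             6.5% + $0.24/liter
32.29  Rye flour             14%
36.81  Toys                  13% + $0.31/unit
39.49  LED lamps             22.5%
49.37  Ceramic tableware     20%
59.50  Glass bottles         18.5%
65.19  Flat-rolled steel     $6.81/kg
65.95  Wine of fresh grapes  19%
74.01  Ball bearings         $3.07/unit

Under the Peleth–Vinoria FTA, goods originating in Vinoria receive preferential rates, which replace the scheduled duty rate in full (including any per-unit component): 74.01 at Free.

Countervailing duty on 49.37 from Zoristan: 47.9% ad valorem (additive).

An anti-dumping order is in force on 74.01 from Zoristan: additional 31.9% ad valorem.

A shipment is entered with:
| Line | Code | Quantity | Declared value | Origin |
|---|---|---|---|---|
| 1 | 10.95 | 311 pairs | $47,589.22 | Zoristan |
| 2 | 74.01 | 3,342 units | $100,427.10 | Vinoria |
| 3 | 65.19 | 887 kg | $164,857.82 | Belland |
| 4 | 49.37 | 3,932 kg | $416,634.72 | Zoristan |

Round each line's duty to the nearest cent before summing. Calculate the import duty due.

$304,877.83

Line 1 (10.95, Zoristan, 311 pairs, $47,589.22):
Base rate for 10.95 is 33.5%.
Duty = $47,589.22 × 33.5% = $15,942.39.
Line 2 (74.01, Vinoria, 3,342 units, $100,427.10):
Base rate for 74.01 is $3.07/unit.
Origin Vinoria qualifies under the Peleth–Vinoria agreement and 74.01 is covered: preferential rate Free applies instead.
The additional-duty order on 74.01 targets Zoristan, not Vinoria; it does not apply.
Duty = $100,427.10 × 0% = $0.00.
Line 3 (65.19, Belland, 887 kg, $164,857.82):
Base rate for 65.19 is $6.81/kg.
Duty = 887 × $6.81 = $6,040.47.
Line 4 (49.37, Zoristan, 3,932 kg, $416,634.72):
Base rate for 49.37 is 20%.
Additional duty on 49.37 from Zoristan: +47.9%. Applied ad valorem rate: 20% + 47.9% = 67.9%.
Duty = $416,634.72 × 67.9% = $282,894.97.
Total = $15,942.39 + $0.00 + $6,040.47 + $282,894.97 = $304,877.83.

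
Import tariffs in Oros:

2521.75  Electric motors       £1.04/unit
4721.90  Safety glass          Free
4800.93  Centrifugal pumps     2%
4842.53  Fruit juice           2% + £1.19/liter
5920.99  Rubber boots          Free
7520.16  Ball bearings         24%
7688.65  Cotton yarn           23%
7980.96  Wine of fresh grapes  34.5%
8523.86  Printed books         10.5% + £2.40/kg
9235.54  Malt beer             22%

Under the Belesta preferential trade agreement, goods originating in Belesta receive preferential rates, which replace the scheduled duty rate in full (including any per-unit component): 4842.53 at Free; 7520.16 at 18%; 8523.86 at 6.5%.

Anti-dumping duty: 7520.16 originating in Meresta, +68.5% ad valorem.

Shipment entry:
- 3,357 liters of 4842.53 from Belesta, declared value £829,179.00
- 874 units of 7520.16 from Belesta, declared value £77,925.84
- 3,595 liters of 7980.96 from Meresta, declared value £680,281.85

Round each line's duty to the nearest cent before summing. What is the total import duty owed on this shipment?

Line 1 (4842.53, Belesta, 3,357 liters, £829,179.00):
Base rate for 4842.53 is 2% + £1.19/liter.
Origin Belesta qualifies under the Oros–Belesta agreement and 4842.53 is covered: preferential rate Free applies instead.
Duty = £829,179.00 × 0% = £0.00.
Line 2 (7520.16, Belesta, 874 units, £77,925.84):
Base rate for 7520.16 is 24%.
Origin Belesta qualifies under the Oros–Belesta agreement and 7520.16 is covered: preferential rate 18% applies instead.
The additional-duty order on 7520.16 targets Meresta, not Belesta; it does not apply.
Duty = £77,925.84 × 18% = £14,026.65.
Line 3 (7980.96, Meresta, 3,595 liters, £680,281.85):
Base rate for 7980.96 is 34.5%.
Duty = £680,281.85 × 34.5% = £234,697.24.
Total = £0.00 + £14,026.65 + £234,697.24 = £248,723.89.

£248,723.89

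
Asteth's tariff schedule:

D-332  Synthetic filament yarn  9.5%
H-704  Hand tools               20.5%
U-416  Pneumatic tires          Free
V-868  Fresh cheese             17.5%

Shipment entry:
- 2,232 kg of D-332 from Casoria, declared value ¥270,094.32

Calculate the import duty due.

¥25,658.96

Line 1 (D-332, Casoria, 2,232 kg, ¥270,094.32):
Base rate for D-332 is 9.5%.
Duty = ¥270,094.32 × 9.5% = ¥25,658.96.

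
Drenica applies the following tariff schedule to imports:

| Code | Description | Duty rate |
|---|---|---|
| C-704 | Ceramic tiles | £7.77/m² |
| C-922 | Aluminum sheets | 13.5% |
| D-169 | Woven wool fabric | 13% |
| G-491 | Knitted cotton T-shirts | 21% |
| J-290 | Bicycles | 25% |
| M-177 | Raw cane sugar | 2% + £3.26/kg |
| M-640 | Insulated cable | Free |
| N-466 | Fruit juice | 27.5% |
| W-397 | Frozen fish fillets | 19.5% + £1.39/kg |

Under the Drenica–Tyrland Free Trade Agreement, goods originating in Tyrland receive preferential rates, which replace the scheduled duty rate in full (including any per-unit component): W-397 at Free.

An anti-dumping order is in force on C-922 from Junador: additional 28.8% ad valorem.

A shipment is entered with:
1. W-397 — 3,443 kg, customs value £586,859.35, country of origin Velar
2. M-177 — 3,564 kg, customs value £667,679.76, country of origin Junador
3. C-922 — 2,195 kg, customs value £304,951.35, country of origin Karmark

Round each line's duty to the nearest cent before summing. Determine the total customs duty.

£185,364.01

Line 1 (W-397, Velar, 3,443 kg, £586,859.35):
Base rate for W-397 is 19.5% + £1.39/kg.
W-397 has an FTA preferential rate, but origin Velar is not Tyrland; base rate stands.
Duty = £586,859.35 × 19.5% + 3,443 × £1.39 = £119,223.34.
Line 2 (M-177, Junador, 3,564 kg, £667,679.76):
Base rate for M-177 is 2% + £3.26/kg.
Duty = £667,679.76 × 2% + 3,564 × £3.26 = £24,972.24.
Line 3 (C-922, Karmark, 2,195 kg, £304,951.35):
Base rate for C-922 is 13.5%.
The additional-duty order on C-922 targets Junador, not Karmark; it does not apply.
Duty = £304,951.35 × 13.5% = £41,168.43.
Total = £119,223.34 + £24,972.24 + £41,168.43 = £185,364.01.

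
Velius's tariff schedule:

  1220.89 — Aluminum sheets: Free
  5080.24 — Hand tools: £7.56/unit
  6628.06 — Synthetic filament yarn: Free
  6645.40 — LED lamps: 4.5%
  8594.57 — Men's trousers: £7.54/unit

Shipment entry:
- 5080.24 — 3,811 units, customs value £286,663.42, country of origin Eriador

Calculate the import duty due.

Line 1 (5080.24, Eriador, 3,811 units, £286,663.42):
Base rate for 5080.24 is £7.56/unit.
Duty = 3,811 × £7.56 = £28,811.16.

£28,811.16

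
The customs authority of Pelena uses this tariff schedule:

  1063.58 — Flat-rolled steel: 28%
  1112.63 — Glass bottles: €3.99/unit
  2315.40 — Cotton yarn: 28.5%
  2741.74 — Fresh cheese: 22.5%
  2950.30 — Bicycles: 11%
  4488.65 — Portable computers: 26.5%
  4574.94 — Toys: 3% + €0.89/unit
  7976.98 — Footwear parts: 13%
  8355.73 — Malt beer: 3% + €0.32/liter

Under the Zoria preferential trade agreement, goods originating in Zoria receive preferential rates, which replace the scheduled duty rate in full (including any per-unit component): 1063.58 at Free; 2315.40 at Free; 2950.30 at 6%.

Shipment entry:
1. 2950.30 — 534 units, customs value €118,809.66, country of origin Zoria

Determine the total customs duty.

€7,128.58

Line 1 (2950.30, Zoria, 534 units, €118,809.66):
Base rate for 2950.30 is 11%.
Origin Zoria qualifies under the Pelena–Zoria agreement and 2950.30 is covered: preferential rate 6% applies instead.
Duty = €118,809.66 × 6% = €7,128.58.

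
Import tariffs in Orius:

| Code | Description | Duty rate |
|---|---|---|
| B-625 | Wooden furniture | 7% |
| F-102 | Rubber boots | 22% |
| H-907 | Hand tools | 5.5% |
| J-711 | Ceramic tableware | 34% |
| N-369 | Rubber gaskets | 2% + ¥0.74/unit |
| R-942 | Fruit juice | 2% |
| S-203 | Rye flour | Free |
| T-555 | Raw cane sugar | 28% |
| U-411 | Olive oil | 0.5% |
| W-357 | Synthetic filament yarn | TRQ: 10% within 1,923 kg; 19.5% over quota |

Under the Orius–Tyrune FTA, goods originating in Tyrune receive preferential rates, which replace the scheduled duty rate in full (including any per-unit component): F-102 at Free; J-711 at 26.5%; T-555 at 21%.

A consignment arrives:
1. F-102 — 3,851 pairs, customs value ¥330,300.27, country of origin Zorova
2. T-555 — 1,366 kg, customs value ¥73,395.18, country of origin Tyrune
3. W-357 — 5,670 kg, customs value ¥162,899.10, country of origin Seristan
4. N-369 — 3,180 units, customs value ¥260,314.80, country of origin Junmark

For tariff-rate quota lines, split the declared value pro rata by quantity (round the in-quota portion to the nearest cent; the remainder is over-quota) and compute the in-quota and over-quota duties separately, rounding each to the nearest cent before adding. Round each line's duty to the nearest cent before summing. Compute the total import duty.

Line 1 (F-102, Zorova, 3,851 pairs, ¥330,300.27):
Base rate for F-102 is 22%.
F-102 has an FTA preferential rate, but origin Zorova is not Tyrune; base rate stands.
Duty = ¥330,300.27 × 22% = ¥72,666.06.
Line 2 (T-555, Tyrune, 1,366 kg, ¥73,395.18):
Base rate for T-555 is 28%.
Origin Tyrune qualifies under the Orius–Tyrune agreement and T-555 is covered: preferential rate 21% applies instead.
Duty = ¥73,395.18 × 21% = ¥15,412.99.
Line 3 (W-357, Seristan, 5,670 kg, ¥162,899.10):
Code W-357 is under a tariff-rate quota (threshold 1,923 kg). In-quota: 1,923 kg at 10%; over-quota: 3,747 kg at 19.5%.
Pro-rata value split: in-quota = ¥162,899.10 × 1,923/5,670 = ¥55,247.79; over-quota = ¥162,899.10 − ¥55,247.79 = ¥107,651.31.
In-quota duty = ¥55,247.79 × 10% = ¥5,524.78. Over-quota duty = ¥107,651.31 × 19.5% = ¥20,992.01.
Line duty = ¥5,524.78 + ¥20,992.01 = ¥26,516.79.
Line 4 (N-369, Junmark, 3,180 units, ¥260,314.80):
Base rate for N-369 is 2% + ¥0.74/unit.
Duty = ¥260,314.80 × 2% + 3,180 × ¥0.74 = ¥7,559.50.
Total = ¥72,666.06 + ¥15,412.99 + ¥26,516.79 + ¥7,559.50 = ¥122,155.34.

¥122,155.34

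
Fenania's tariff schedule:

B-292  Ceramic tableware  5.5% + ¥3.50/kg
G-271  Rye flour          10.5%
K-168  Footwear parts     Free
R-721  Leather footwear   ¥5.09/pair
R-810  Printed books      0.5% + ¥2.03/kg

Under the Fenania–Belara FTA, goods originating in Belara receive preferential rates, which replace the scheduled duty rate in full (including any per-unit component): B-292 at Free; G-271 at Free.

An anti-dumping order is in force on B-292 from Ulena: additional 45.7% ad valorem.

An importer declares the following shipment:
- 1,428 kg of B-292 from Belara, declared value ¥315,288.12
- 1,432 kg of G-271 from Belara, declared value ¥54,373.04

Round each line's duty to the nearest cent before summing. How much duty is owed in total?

¥0.00

Line 1 (B-292, Belara, 1,428 kg, ¥315,288.12):
Base rate for B-292 is 5.5% + ¥3.50/kg.
Origin Belara qualifies under the Fenania–Belara agreement and B-292 is covered: preferential rate Free applies instead.
The additional-duty order on B-292 targets Ulena, not Belara; it does not apply.
Duty = ¥315,288.12 × 0% = ¥0.00.
Line 2 (G-271, Belara, 1,432 kg, ¥54,373.04):
Base rate for G-271 is 10.5%.
Origin Belara qualifies under the Fenania–Belara agreement and G-271 is covered: preferential rate Free applies instead.
Duty = ¥54,373.04 × 0% = ¥0.00.
Total = ¥0.00 + ¥0.00 = ¥0.00.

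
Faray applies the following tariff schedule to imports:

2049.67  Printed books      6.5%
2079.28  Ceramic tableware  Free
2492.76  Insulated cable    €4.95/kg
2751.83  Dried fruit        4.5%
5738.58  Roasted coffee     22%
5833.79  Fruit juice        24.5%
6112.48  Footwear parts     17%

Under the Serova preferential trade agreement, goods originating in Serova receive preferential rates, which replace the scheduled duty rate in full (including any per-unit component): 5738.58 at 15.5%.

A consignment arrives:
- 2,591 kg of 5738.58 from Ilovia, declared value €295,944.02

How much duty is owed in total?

Line 1 (5738.58, Ilovia, 2,591 kg, €295,944.02):
Base rate for 5738.58 is 22%.
5738.58 has an FTA preferential rate, but origin Ilovia is not Serova; base rate stands.
Duty = €295,944.02 × 22% = €65,107.68.

€65,107.68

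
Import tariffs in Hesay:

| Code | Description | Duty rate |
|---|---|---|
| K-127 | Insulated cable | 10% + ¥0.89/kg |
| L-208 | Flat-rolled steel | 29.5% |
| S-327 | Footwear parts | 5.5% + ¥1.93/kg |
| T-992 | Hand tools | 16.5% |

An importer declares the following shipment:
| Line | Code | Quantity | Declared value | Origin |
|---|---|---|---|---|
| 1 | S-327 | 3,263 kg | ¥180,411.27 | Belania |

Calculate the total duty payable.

Line 1 (S-327, Belania, 3,263 kg, ¥180,411.27):
Base rate for S-327 is 5.5% + ¥1.93/kg.
Duty = ¥180,411.27 × 5.5% + 3,263 × ¥1.93 = ¥16,220.21.

¥16,220.21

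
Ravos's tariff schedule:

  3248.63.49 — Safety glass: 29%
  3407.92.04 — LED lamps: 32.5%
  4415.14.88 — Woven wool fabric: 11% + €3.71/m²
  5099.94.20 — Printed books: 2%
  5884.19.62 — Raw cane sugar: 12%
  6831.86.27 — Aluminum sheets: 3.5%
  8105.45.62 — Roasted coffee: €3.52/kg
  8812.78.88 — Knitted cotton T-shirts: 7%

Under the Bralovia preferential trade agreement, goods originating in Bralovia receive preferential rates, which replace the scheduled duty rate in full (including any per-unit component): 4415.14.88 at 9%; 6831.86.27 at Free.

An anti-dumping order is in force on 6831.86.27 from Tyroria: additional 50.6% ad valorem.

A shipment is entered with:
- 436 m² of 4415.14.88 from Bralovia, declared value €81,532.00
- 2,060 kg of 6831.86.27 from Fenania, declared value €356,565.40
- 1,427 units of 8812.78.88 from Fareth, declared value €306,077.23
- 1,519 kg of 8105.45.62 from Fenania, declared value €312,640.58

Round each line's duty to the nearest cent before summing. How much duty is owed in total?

€46,589.96

Line 1 (4415.14.88, Bralovia, 436 m², €81,532.00):
Base rate for 4415.14.88 is 11% + €3.71/m².
Origin Bralovia qualifies under the Ravos–Bralovia agreement and 4415.14.88 is covered: preferential rate 9% applies instead.
Duty = €81,532.00 × 9% = €7,337.88.
Line 2 (6831.86.27, Fenania, 2,060 kg, €356,565.40):
Base rate for 6831.86.27 is 3.5%.
6831.86.27 has an FTA preferential rate, but origin Fenania is not Bralovia; base rate stands.
The additional-duty order on 6831.86.27 targets Tyroria, not Fenania; it does not apply.
Duty = €356,565.40 × 3.5% = €12,479.79.
Line 3 (8812.78.88, Fareth, 1,427 units, €306,077.23):
Base rate for 8812.78.88 is 7%.
Duty = €306,077.23 × 7% = €21,425.41.
Line 4 (8105.45.62, Fenania, 1,519 kg, €312,640.58):
Base rate for 8105.45.62 is €3.52/kg.
Duty = 1,519 × €3.52 = €5,346.88.
Total = €7,337.88 + €12,479.79 + €21,425.41 + €5,346.88 = €46,589.96.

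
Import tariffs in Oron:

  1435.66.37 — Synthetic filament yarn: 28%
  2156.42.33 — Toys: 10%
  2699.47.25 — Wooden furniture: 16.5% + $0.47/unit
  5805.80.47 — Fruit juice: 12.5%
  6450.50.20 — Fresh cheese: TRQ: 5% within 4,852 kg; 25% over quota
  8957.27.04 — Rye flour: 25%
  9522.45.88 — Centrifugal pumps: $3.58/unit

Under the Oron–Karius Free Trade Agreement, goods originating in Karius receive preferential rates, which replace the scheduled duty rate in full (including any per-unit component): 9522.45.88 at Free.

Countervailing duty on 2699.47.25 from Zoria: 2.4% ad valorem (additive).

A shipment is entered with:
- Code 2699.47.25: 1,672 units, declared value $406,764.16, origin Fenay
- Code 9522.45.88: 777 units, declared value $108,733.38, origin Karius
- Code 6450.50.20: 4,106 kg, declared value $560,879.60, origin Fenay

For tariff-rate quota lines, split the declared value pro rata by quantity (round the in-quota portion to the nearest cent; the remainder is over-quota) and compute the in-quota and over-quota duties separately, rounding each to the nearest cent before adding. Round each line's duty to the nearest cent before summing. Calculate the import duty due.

Line 1 (2699.47.25, Fenay, 1,672 units, $406,764.16):
Base rate for 2699.47.25 is 16.5% + $0.47/unit.
The additional-duty order on 2699.47.25 targets Zoria, not Fenay; it does not apply.
Duty = $406,764.16 × 16.5% + 1,672 × $0.47 = $67,901.93.
Line 2 (9522.45.88, Karius, 777 units, $108,733.38):
Base rate for 9522.45.88 is $3.58/unit.
Origin Karius qualifies under the Oron–Karius agreement and 9522.45.88 is covered: preferential rate Free applies instead.
Duty = $108,733.38 × 0% = $0.00.
Line 3 (6450.50.20, Fenay, 4,106 kg, $560,879.60):
Code 6450.50.20 is under a tariff-rate quota (threshold 4,852 kg). Quantity 4,106 kg is within the quota, so the in-quota rate 5% applies to the full value.
Duty = $560,879.60 × 5% = $28,043.98.
Total = $67,901.93 + $0.00 + $28,043.98 = $95,945.91.

$95,945.91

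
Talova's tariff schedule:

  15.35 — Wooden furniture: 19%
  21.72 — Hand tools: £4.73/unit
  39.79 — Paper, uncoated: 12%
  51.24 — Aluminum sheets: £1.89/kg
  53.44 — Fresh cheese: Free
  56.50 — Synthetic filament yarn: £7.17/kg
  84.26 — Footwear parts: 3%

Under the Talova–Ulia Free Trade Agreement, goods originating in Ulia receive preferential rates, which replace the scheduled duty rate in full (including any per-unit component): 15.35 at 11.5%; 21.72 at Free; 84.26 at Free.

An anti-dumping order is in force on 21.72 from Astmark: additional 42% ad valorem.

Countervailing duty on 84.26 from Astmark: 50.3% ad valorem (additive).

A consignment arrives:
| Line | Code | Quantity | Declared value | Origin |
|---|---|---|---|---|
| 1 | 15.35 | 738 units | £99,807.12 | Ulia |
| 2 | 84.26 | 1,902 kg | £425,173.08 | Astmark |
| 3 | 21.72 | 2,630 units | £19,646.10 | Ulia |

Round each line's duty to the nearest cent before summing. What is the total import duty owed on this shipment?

Line 1 (15.35, Ulia, 738 units, £99,807.12):
Base rate for 15.35 is 19%.
Origin Ulia qualifies under the Talova–Ulia agreement and 15.35 is covered: preferential rate 11.5% applies instead.
Duty = £99,807.12 × 11.5% = £11,477.82.
Line 2 (84.26, Astmark, 1,902 kg, £425,173.08):
Base rate for 84.26 is 3%.
84.26 has an FTA preferential rate, but origin Astmark is not Ulia; base rate stands.
Additional duty on 84.26 from Astmark: +50.3%. Applied ad valorem rate: 3% + 50.3% = 53.3%.
Duty = £425,173.08 × 53.3% = £226,617.25.
Line 3 (21.72, Ulia, 2,630 units, £19,646.10):
Base rate for 21.72 is £4.73/unit.
Origin Ulia qualifies under the Talova–Ulia agreement and 21.72 is covered: preferential rate Free applies instead.
The additional-duty order on 21.72 targets Astmark, not Ulia; it does not apply.
Duty = £19,646.10 × 0% = £0.00.
Total = £11,477.82 + £226,617.25 + £0.00 = £238,095.07.

£238,095.07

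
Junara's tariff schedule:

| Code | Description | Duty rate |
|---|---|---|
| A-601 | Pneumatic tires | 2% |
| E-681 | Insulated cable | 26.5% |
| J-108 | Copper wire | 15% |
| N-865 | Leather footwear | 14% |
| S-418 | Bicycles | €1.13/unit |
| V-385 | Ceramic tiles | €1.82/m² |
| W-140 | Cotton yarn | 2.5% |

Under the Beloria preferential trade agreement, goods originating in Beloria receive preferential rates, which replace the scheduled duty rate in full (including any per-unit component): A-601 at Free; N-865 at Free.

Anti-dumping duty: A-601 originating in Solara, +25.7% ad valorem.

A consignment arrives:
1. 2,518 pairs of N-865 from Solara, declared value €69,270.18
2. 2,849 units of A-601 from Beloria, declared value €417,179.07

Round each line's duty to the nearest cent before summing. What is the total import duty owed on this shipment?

€9,697.83

Line 1 (N-865, Solara, 2,518 pairs, €69,270.18):
Base rate for N-865 is 14%.
N-865 has an FTA preferential rate, but origin Solara is not Beloria; base rate stands.
Duty = €69,270.18 × 14% = €9,697.83.
Line 2 (A-601, Beloria, 2,849 units, €417,179.07):
Base rate for A-601 is 2%.
Origin Beloria qualifies under the Junara–Beloria agreement and A-601 is covered: preferential rate Free applies instead.
The additional-duty order on A-601 targets Solara, not Beloria; it does not apply.
Duty = €417,179.07 × 0% = €0.00.
Total = €9,697.83 + €0.00 = €9,697.83.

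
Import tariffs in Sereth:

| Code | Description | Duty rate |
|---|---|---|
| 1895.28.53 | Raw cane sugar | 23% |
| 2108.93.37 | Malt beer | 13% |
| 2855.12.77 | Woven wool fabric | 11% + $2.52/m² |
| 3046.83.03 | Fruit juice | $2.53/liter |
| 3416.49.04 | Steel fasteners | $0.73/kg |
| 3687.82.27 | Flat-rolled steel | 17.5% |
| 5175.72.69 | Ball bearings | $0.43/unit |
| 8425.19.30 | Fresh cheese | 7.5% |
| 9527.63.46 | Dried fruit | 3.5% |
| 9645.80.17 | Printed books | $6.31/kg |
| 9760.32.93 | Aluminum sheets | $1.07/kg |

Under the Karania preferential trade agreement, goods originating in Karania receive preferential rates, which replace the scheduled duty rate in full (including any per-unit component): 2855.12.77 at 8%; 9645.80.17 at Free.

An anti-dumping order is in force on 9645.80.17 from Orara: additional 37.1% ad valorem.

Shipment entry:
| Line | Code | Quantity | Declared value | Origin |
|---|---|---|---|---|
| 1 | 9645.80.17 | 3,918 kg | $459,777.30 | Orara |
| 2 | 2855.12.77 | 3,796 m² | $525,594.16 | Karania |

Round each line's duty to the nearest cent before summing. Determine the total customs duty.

Line 1 (9645.80.17, Orara, 3,918 kg, $459,777.30):
Base rate for 9645.80.17 is $6.31/kg.
9645.80.17 has an FTA preferential rate, but origin Orara is not Karania; base rate stands.
Additional duty on 9645.80.17 from Orara: +37.1% ad valorem. Applied ad valorem rate = 37.1%.
Duty = $459,777.30 × 37.1% + 3,918 × $6.31 = $195,299.96.
Line 2 (2855.12.77, Karania, 3,796 m², $525,594.16):
Base rate for 2855.12.77 is 11% + $2.52/m².
Origin Karania qualifies under the Sereth–Karania agreement and 2855.12.77 is covered: preferential rate 8% applies instead.
Duty = $525,594.16 × 8% = $42,047.53.
Total = $195,299.96 + $42,047.53 = $237,347.49.

$237,347.49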